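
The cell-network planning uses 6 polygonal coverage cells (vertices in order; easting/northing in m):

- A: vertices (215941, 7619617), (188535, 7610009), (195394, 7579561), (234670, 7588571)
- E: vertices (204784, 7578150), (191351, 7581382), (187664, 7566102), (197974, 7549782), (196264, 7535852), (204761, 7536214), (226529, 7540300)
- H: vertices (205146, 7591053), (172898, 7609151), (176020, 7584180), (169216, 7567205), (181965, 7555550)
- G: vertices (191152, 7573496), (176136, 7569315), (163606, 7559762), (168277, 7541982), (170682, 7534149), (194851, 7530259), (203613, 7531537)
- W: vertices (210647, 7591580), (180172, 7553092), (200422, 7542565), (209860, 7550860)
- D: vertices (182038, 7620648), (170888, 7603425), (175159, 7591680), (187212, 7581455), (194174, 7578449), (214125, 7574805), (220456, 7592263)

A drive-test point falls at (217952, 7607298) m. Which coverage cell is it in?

Cast a ray rightward from (217952, 7607298). For each polygon, the edges (by vertex number in listed order) whose endpoints lie on opposite sides of northing = 7607298, where each meets that height, and whether that is right or left of the point:
A: 2–3 at easting≈189145.7 (left), 4–1 at easting≈223372.6 (right) → 1 crossing.
E: no edge straddles that height → 0 crossings.
H: 1–2 at easting≈176199.8 (left), 2–3 at easting≈173129.7 (left) → 0 crossings.
G: no edge straddles that height → 0 crossings.
W: no edge straddles that height → 0 crossings.
D: 1–2 at easting≈173395.3 (left), 7–1 at easting≈200106.7 (left) → 0 crossings.
Only A has an odd count, so the point is inside A.

A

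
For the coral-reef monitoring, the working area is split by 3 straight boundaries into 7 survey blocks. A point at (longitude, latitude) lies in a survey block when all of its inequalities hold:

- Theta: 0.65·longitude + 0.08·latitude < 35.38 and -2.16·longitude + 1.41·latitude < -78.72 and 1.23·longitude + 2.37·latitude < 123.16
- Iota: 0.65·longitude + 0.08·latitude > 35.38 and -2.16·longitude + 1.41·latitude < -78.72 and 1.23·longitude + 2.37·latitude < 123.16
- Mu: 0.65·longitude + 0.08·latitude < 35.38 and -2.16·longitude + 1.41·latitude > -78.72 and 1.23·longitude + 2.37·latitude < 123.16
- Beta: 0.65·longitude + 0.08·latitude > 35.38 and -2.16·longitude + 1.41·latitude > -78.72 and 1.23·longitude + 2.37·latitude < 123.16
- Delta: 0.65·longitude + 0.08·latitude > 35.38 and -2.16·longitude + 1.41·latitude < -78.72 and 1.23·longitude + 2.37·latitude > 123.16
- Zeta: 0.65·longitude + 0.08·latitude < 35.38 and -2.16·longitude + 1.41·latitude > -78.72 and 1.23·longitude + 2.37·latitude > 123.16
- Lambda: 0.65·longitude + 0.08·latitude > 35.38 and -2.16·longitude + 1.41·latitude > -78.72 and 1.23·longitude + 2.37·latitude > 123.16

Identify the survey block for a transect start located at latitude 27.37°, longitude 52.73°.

Lambda

0.65·52.73 + 0.08·27.37 = 36.464, which is > 35.38
-2.16·52.73 + 1.41·27.37 = -75.305, which is > -78.72
1.23·52.73 + 2.37·27.37 = 129.725, which is > 123.16
This sign pattern matches Lambda.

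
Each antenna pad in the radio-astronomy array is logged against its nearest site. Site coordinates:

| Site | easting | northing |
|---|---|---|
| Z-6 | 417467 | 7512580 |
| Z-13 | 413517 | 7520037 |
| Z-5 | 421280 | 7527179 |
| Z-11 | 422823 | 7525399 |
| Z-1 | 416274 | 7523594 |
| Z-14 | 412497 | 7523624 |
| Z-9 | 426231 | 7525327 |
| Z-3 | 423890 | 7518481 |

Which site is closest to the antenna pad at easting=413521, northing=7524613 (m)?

Z-14

Squared distances to each site:
Z-6: 160364005.000; Z-13: 20939792.000; Z-5: 66786437.000; Z-11: 87145000.000; Z-1: 8617370.000; Z-14: 2026697.000; Z-9: 162053896.000; Z-3: 145117585.000.
Minimum at Z-14.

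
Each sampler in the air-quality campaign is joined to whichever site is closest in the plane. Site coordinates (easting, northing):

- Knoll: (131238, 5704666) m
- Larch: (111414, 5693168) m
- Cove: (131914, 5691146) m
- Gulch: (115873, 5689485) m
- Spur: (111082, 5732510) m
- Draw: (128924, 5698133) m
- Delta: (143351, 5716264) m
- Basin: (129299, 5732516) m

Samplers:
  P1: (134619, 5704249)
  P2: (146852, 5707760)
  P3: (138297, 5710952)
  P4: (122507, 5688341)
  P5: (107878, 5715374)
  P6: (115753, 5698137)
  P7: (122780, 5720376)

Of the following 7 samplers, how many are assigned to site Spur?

1

P1 → Knoll
P2 → Delta
P3 → Delta
P4 → Gulch
P5 → Spur
P6 → Larch
P7 → Basin
1 of the 7 goes to Spur.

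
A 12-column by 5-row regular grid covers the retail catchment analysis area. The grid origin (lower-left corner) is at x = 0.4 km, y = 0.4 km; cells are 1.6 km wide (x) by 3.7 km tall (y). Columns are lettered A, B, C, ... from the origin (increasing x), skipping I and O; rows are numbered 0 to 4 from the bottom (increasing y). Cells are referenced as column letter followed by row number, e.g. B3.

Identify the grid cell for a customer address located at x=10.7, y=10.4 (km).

G2

Column index: ⌊(10.7 − 0.4) / 1.6⌋ = ⌊6.437⌋ = 6 → column G
Row offset from origin: ⌊(10.4 − 0.4) / 3.7⌋ = ⌊2.703⌋ = 2 → row 2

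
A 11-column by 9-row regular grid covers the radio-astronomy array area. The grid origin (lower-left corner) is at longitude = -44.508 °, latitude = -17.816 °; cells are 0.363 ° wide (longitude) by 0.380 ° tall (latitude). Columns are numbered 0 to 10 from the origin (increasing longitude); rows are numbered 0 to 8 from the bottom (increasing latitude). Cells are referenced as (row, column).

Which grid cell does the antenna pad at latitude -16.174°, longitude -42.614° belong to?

Column index: ⌊(-42.614 − -44.508) / 0.363⌋ = ⌊5.218⌋ = 5
Row offset from origin: ⌊(-16.174 − -17.816) / 0.380⌋ = ⌊4.321⌋ = 4 → row 4

(4, 5)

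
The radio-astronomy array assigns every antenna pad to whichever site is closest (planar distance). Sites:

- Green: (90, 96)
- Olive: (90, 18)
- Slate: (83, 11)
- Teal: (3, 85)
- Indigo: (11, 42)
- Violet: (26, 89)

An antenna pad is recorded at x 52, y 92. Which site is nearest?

Violet

Squared distances to each site:
Green: 1460.000; Olive: 6920.000; Slate: 7522.000; Teal: 2450.000; Indigo: 4181.000; Violet: 685.000.
Minimum at Violet.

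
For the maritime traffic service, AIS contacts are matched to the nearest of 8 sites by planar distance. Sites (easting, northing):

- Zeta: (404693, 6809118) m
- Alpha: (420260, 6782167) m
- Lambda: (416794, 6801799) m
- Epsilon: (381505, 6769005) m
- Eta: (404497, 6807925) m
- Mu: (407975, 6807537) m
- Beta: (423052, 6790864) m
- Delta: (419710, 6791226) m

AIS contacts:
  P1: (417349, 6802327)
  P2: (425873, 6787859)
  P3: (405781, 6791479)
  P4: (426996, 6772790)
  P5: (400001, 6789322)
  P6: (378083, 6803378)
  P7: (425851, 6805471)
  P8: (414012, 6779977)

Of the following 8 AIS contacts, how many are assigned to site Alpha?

2

P1 → Lambda
P2 → Beta
P3 → Delta
P4 → Alpha
P5 → Eta
P6 → Eta
P7 → Lambda
P8 → Alpha
2 of the 8 go to Alpha.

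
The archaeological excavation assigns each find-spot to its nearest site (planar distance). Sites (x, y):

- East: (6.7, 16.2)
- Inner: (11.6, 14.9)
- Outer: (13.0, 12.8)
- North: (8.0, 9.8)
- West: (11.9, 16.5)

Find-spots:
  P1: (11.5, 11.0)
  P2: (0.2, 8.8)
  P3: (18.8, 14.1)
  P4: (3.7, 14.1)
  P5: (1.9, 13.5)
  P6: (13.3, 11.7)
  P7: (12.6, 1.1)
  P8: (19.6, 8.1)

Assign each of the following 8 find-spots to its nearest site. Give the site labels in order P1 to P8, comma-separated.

P1 → Outer (d²=5.49)
P2 → North (d²=61.84)
P3 → Outer (d²=35.33)
P4 → East (d²=13.41)
P5 → East (d²=30.33)
P6 → Outer (d²=1.30)
P7 → North (d²=96.85)
P8 → Outer (d²=65.65)

Outer, North, Outer, East, East, Outer, North, Outer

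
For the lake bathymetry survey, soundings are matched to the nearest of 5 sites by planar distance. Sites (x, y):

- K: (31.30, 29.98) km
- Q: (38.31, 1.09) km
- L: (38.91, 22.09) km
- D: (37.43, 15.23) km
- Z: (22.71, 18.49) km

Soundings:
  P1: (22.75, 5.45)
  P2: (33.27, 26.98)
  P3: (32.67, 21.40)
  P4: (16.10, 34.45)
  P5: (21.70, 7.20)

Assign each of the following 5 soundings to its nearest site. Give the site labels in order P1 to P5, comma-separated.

P1 → Z (d²=170.04)
P2 → K (d²=12.88)
P3 → L (d²=39.41)
P4 → K (d²=251.02)
P5 → Z (d²=128.48)

Z, K, L, K, Z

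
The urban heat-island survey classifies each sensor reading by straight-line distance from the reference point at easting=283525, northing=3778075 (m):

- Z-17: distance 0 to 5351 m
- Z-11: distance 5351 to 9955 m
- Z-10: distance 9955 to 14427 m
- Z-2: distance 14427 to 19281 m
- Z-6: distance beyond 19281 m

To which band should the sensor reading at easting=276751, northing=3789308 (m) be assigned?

Z-10

Distance = √((276751−283525)² + (3789308−3778075)²) = √(45887076.000 + 126180289.000) = 13117.445 m.
9955 ≤ 13117.445 < 14427 → Z-10.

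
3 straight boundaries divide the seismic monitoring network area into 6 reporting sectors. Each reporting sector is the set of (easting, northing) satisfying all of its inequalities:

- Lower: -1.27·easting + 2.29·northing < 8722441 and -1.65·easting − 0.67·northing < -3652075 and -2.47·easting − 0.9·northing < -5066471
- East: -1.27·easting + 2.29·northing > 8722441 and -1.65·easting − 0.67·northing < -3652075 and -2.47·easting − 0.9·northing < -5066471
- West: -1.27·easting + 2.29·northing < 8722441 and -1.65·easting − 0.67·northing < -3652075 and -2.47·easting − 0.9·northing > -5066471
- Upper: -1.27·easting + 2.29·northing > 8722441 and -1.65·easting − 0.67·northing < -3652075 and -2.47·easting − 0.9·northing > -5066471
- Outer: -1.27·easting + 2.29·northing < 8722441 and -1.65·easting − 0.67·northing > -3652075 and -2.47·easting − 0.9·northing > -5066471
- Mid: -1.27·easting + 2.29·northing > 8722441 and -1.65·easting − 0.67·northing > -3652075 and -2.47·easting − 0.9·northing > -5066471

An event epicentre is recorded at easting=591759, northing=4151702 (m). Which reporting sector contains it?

East

-1.27·591759 + 2.29·4151702 = 8755863.650, which is > 8722441
-1.65·591759 − 0.67·4151702 = -3758042.690, which is < -3652075
-2.47·591759 − 0.9·4151702 = -5198176.530, which is < -5066471
This sign pattern matches East.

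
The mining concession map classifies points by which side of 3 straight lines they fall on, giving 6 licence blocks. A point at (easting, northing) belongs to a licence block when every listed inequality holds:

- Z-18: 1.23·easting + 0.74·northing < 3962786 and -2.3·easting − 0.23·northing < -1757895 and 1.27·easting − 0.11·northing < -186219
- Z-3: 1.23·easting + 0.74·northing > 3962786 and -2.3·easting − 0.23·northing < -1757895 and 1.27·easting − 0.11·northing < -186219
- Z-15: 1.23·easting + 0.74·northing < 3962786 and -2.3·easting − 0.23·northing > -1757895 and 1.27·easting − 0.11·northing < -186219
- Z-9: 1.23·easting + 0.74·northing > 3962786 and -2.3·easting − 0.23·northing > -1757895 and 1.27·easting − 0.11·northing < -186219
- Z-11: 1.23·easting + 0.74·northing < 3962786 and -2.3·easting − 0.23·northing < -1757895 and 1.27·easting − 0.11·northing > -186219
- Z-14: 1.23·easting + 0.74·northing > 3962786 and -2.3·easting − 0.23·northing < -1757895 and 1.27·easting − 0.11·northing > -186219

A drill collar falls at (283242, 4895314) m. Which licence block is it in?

Z-14

1.23·283242 + 0.74·4895314 = 3970920.020, which is > 3962786
-2.3·283242 − 0.23·4895314 = -1777378.820, which is < -1757895
1.27·283242 − 0.11·4895314 = -178767.200, which is > -186219
This sign pattern matches Z-14.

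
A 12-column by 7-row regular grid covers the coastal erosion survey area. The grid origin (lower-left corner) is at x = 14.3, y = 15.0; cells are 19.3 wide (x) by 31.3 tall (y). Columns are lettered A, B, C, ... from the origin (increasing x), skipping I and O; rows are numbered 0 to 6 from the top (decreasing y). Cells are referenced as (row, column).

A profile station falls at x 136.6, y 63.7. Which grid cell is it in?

(5, G)

Column index: ⌊(136.6 − 14.3) / 19.3⌋ = ⌊6.337⌋ = 6 → column G
Row offset from origin: ⌊(63.7 − 15.0) / 31.3⌋ = ⌊1.556⌋ = 1 → row 5 (counted from top)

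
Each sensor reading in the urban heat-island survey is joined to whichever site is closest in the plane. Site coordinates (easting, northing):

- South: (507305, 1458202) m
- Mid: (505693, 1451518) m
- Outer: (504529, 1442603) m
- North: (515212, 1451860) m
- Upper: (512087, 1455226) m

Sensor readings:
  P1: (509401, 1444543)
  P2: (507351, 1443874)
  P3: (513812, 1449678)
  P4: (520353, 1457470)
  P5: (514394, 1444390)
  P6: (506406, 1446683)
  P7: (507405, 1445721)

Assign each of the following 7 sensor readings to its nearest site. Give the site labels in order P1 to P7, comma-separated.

Outer, Outer, North, North, North, Outer, Outer

P1 → Outer (d²=27499984.00)
P2 → Outer (d²=9579125.00)
P3 → North (d²=6721124.00)
P4 → North (d²=57901981.00)
P5 → North (d²=56470024.00)
P6 → Outer (d²=20169529.00)
P7 → Outer (d²=17993300.00)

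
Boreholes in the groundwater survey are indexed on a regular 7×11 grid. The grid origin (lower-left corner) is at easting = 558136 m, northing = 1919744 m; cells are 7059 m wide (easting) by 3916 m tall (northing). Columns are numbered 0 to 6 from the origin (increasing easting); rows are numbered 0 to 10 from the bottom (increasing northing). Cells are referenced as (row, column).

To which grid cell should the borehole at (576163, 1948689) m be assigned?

Column index: ⌊(576163 − 558136) / 7059⌋ = ⌊2.554⌋ = 2
Row offset from origin: ⌊(1948689 − 1919744) / 3916⌋ = ⌊7.391⌋ = 7 → row 7

(7, 2)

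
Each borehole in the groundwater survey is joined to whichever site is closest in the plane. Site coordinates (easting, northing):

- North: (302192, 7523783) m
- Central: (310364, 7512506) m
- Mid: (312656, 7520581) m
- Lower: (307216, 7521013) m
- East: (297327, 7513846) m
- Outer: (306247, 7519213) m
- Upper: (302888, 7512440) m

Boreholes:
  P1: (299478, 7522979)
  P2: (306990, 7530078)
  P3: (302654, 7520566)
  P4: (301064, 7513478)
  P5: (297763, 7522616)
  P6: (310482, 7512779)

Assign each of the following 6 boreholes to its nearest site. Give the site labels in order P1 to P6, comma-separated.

P1 → North (d²=8012212.00)
P2 → North (d²=62647829.00)
P3 → North (d²=10562533.00)
P4 → Upper (d²=4404420.00)
P5 → North (d²=20977930.00)
P6 → Central (d²=88453.00)

North, North, North, Upper, North, Central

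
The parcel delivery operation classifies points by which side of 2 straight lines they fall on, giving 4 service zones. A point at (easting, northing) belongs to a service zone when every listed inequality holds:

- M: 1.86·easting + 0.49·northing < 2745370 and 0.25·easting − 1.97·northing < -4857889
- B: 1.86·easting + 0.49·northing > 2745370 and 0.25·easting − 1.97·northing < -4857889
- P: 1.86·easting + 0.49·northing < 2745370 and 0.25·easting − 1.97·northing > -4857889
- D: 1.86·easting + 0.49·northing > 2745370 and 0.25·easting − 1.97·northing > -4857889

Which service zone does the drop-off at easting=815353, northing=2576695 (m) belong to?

1.86·815353 + 0.49·2576695 = 2779137.130, which is > 2745370
0.25·815353 − 1.97·2576695 = -4872250.900, which is < -4857889
This sign pattern matches B.

B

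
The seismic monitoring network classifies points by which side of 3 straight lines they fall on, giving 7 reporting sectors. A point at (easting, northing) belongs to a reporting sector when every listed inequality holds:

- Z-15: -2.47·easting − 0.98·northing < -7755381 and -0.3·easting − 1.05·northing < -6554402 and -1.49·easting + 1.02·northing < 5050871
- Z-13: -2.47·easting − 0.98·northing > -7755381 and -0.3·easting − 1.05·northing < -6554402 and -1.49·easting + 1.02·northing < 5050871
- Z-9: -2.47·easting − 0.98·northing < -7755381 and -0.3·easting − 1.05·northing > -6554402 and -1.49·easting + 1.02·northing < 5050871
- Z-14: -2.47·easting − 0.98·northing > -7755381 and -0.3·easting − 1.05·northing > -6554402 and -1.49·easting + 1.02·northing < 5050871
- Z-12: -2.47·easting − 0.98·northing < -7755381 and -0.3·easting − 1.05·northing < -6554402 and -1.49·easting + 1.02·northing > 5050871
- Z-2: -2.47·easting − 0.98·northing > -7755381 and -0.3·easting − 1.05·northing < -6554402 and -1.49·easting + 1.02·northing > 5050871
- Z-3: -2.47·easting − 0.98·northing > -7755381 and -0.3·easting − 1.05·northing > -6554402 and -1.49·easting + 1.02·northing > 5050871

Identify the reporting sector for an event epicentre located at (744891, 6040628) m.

-2.47·744891 − 0.98·6040628 = -7759696.210, which is < -7755381
-0.3·744891 − 1.05·6040628 = -6566126.700, which is < -6554402
-1.49·744891 + 1.02·6040628 = 5051552.970, which is > 5050871
This sign pattern matches Z-12.

Z-12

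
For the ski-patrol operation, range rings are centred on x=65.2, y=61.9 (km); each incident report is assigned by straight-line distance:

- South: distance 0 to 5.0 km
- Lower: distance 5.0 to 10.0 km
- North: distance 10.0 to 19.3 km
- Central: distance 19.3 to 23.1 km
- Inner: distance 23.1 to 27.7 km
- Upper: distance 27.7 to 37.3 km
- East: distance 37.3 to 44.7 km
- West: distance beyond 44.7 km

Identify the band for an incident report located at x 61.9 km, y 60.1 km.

South

Distance = √((61.9−65.2)² + (60.1−61.9)²) = √(10.890 + 3.240) = 3.759 km.
0 ≤ 3.759 < 5.0 → South.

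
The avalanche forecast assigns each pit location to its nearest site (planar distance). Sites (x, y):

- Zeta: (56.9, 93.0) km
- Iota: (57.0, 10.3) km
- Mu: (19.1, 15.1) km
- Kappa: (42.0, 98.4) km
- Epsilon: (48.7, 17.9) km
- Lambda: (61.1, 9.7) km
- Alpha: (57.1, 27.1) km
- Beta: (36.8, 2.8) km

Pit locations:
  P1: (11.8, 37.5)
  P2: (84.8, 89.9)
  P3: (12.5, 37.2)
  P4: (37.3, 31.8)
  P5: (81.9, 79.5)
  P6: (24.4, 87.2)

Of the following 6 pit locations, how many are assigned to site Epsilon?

1

P1 → Mu
P2 → Zeta
P3 → Mu
P4 → Epsilon
P5 → Zeta
P6 → Kappa
1 of the 6 goes to Epsilon.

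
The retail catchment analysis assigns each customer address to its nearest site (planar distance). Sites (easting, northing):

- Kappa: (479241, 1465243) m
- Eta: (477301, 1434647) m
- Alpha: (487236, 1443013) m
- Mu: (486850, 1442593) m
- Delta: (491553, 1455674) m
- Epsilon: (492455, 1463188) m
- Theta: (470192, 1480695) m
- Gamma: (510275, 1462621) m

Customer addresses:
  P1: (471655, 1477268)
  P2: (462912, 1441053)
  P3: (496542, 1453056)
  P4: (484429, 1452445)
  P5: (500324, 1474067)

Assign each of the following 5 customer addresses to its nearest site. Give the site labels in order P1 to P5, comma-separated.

Theta, Eta, Delta, Delta, Epsilon

P1 → Theta (d²=13884698.00)
P2 → Eta (d²=248080157.00)
P3 → Delta (d²=31744045.00)
P4 → Delta (d²=61177817.00)
P5 → Epsilon (d²=180273802.00)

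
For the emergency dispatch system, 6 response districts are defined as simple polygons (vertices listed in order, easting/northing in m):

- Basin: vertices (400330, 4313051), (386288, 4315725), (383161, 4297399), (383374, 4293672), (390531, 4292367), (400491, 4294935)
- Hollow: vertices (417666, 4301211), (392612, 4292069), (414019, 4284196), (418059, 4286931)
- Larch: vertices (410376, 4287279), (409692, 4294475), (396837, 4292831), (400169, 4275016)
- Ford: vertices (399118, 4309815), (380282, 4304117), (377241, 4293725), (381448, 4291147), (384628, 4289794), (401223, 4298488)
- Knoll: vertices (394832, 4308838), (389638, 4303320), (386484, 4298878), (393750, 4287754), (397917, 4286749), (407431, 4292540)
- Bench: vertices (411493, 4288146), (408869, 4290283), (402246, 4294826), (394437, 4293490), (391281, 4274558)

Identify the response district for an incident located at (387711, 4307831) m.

Cast a ray rightward from (387711, 4307831). For each polygon, the edges (by vertex number in listed order) whose endpoints lie on opposite sides of northing = 4307831, where each meets that height, and whether that is right or left of the point:
Basin: 2–3 at easting≈384941.0 (left), 6–1 at easting≈400376.4 (right) → 1 crossing.
Hollow: no edge straddles that height → 0 crossings.
Larch: no edge straddles that height → 0 crossings.
Ford: 1–2 at easting≈392559.4 (right), 6–1 at easting≈399486.7 (right) → 2 crossings.
Knoll: 1–2 at easting≈393884.1 (right), 6–1 at easting≈395610.5 (right) → 2 crossings.
Bench: no edge straddles that height → 0 crossings.
Only Basin has an odd count, so the point is inside Basin.

Basin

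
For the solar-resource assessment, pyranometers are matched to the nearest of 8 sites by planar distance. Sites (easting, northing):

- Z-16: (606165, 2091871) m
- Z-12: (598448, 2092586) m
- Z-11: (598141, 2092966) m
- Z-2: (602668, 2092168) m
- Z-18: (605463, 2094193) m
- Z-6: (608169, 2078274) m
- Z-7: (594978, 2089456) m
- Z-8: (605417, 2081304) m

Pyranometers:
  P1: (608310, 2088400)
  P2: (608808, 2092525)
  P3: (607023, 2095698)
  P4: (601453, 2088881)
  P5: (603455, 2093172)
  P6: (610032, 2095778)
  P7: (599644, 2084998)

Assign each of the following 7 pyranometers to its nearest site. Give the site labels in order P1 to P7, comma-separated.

P1 → Z-16 (d²=16648866.00)
P2 → Z-16 (d²=7413165.00)
P3 → Z-18 (d²=4698625.00)
P4 → Z-2 (d²=12280594.00)
P5 → Z-2 (d²=1627385.00)
P6 → Z-18 (d²=23387986.00)
P7 → Z-7 (d²=41645320.00)

Z-16, Z-16, Z-18, Z-2, Z-2, Z-18, Z-7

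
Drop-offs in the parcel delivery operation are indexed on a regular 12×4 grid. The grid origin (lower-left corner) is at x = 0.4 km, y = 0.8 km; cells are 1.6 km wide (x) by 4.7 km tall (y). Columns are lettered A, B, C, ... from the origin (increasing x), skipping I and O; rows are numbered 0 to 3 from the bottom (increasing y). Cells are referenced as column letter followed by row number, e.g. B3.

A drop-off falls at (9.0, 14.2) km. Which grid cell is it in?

Column index: ⌊(9.0 − 0.4) / 1.6⌋ = ⌊5.375⌋ = 5 → column F
Row offset from origin: ⌊(14.2 − 0.8) / 4.7⌋ = ⌊2.851⌋ = 2 → row 2

F2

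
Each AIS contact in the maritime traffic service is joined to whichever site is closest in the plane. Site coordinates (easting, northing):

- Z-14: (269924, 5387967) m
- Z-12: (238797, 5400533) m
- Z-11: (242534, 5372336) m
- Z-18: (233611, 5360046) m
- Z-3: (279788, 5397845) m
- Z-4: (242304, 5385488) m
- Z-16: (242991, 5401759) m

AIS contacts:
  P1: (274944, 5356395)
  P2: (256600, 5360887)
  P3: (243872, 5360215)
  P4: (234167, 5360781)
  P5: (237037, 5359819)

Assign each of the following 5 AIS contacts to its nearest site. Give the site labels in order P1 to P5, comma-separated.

Z-14, Z-11, Z-18, Z-18, Z-18

P1 → Z-14 (d²=1021991584.00)
P2 → Z-11 (d²=328931957.00)
P3 → Z-18 (d²=105316682.00)
P4 → Z-18 (d²=849361.00)
P5 → Z-18 (d²=11789005.00)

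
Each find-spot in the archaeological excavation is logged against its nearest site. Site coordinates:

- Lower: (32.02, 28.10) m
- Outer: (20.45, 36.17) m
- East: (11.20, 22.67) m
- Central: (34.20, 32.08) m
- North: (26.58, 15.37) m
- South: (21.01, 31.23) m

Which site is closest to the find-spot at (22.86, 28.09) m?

Squared distances to each site:
Lower: 83.906; Outer: 71.095; East: 165.332; Central: 144.516; North: 175.637; South: 13.282.
Minimum at South.

South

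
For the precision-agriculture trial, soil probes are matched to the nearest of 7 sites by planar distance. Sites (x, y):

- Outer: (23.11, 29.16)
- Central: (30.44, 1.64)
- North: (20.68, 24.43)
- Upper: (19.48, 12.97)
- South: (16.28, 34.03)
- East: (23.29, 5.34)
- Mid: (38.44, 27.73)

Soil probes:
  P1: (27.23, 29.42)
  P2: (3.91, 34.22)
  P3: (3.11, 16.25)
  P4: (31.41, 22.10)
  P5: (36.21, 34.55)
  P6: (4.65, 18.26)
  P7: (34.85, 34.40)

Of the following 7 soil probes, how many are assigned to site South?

1

P1 → Outer
P2 → South
P3 → Upper
P4 → Mid
P5 → Mid
P6 → Upper
P7 → Mid
1 of the 7 goes to South.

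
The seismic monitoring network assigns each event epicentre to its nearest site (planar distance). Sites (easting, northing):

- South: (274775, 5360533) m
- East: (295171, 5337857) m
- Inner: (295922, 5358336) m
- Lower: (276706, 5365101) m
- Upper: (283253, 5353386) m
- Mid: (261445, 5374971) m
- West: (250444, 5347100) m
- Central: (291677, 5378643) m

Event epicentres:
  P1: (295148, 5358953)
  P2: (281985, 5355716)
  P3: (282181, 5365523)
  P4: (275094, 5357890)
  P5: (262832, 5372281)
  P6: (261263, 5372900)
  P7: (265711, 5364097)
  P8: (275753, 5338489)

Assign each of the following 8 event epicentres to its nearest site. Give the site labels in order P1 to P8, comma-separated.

Inner, Upper, Lower, South, Mid, Mid, South, Upper

P1 → Inner (d²=979765.00)
P2 → Upper (d²=7036724.00)
P3 → Lower (d²=30153709.00)
P4 → South (d²=7087210.00)
P5 → Mid (d²=9159869.00)
P6 → Mid (d²=4322165.00)
P7 → South (d²=94858192.00)
P8 → Upper (d²=278170609.00)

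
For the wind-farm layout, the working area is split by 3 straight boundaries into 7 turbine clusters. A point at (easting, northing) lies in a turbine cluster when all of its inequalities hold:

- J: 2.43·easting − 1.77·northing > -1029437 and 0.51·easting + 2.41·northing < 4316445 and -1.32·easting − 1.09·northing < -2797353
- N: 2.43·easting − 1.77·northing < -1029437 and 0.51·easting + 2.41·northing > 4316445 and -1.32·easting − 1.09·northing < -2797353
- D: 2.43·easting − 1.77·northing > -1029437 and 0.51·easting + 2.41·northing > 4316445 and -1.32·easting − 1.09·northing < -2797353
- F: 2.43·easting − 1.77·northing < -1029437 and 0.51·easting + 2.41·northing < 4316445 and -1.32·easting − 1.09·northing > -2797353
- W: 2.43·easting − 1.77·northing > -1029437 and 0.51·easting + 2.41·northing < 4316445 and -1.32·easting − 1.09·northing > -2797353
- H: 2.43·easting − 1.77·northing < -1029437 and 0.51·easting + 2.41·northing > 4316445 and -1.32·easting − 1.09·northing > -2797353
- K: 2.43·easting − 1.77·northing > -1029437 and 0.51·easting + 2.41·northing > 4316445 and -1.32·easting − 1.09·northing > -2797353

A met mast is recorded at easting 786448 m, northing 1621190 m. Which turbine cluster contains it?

J

2.43·786448 − 1.77·1621190 = -958437.660, which is > -1029437
0.51·786448 + 2.41·1621190 = 4308156.380, which is < 4316445
-1.32·786448 − 1.09·1621190 = -2805208.460, which is < -2797353
This sign pattern matches J.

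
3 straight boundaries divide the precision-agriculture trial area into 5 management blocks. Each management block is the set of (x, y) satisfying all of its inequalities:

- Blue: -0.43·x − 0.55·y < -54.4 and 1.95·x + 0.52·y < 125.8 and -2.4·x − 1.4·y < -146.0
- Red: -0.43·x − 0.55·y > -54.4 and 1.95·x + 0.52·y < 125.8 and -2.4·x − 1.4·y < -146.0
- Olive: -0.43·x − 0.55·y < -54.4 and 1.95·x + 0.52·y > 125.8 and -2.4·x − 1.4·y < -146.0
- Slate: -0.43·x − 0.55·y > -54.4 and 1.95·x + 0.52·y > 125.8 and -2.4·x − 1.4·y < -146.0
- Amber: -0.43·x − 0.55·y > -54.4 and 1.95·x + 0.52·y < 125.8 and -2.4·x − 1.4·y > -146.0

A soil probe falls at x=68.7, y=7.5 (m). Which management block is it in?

Slate

-0.43·68.7 − 0.55·7.5 = -33.666, which is > -54.4
1.95·68.7 + 0.52·7.5 = 137.865, which is > 125.8
-2.4·68.7 − 1.4·7.5 = -175.380, which is < -146.0
This sign pattern matches Slate.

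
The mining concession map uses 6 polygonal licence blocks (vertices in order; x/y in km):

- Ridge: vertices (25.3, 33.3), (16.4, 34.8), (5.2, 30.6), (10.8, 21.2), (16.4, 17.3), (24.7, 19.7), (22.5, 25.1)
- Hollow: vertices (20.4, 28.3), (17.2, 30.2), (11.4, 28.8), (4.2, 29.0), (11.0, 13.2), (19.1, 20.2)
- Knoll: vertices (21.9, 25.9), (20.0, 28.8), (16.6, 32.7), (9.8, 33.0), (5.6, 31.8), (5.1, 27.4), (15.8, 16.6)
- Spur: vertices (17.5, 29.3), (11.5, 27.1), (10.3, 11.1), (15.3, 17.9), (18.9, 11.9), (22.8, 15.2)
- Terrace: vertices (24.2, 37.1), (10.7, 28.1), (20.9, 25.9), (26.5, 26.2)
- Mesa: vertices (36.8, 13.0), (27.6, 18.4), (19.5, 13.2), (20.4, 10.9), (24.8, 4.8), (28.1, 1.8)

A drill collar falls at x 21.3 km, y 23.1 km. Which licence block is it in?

Ridge

Cast a ray rightward from (21.3, 23.1). For each polygon, the edges (by vertex number in listed order) whose endpoints lie on opposite sides of y = 23.1, where each meets that height, and whether that is right or left of the point:
Ridge: 3–4 at x≈9.67 (left), 6–7 at x≈23.31 (right) → 1 crossing.
Hollow: 4–5 at x≈6.74 (left), 6–1 at x≈19.57 (left) → 0 crossings.
Knoll: 6–7 at x≈9.36 (left), 7–1 at x≈20.06 (left) → 0 crossings.
Spur: 2–3 at x≈11.20 (left), 6–1 at x≈19.83 (left) → 0 crossings.
Terrace: no edge straddles that height → 0 crossings.
Mesa: no edge straddles that height → 0 crossings.
Only Ridge has an odd count, so the point is inside Ridge.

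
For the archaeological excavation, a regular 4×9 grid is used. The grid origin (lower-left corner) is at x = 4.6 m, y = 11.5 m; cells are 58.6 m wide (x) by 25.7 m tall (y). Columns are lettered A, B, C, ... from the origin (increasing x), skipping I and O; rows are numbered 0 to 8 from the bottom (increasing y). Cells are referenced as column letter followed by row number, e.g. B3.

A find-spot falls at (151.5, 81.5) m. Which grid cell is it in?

Column index: ⌊(151.5 − 4.6) / 58.6⌋ = ⌊2.507⌋ = 2 → column C
Row offset from origin: ⌊(81.5 − 11.5) / 25.7⌋ = ⌊2.724⌋ = 2 → row 2

C2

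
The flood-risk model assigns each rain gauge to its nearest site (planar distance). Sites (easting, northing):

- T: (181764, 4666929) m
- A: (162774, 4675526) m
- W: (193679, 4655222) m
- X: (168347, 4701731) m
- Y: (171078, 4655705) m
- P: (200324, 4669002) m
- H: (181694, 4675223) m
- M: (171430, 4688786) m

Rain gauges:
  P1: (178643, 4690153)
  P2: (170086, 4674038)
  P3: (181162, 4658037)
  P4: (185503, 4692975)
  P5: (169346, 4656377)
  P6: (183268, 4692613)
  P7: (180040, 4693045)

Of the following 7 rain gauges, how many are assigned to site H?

P1 → M
P2 → A
P3 → T
P4 → M
P5 → Y
P6 → M
P7 → M
0 of the 7 go to H.

0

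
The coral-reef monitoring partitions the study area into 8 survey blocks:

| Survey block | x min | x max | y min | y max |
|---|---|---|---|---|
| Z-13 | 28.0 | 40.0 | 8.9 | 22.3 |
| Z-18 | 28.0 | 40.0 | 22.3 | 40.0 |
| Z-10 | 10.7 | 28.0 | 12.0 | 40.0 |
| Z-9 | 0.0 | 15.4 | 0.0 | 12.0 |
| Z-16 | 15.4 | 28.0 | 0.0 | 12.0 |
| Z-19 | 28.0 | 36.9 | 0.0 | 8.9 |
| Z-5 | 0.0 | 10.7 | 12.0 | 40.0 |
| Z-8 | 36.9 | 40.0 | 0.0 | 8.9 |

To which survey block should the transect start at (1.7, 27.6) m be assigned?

Z-5

The point has x = 1.7 and y = 27.6.
Only Z-5 satisfies 0.0 ≤ x ≤ 10.7 and 12.0 ≤ y ≤ 40.0.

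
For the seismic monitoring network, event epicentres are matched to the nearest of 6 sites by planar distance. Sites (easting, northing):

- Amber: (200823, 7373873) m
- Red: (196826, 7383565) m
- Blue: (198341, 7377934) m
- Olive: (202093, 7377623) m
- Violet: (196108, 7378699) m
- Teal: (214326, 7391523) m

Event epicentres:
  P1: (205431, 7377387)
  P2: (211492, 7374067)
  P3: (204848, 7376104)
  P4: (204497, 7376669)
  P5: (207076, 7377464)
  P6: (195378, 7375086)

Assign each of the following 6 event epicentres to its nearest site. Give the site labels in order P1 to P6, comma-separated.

P1 → Olive (d²=11197940.00)
P2 → Olive (d²=100986337.00)
P3 → Olive (d²=9897386.00)
P4 → Olive (d²=6689332.00)
P5 → Olive (d²=24855570.00)
P6 → Violet (d²=13586669.00)

Olive, Olive, Olive, Olive, Olive, Violet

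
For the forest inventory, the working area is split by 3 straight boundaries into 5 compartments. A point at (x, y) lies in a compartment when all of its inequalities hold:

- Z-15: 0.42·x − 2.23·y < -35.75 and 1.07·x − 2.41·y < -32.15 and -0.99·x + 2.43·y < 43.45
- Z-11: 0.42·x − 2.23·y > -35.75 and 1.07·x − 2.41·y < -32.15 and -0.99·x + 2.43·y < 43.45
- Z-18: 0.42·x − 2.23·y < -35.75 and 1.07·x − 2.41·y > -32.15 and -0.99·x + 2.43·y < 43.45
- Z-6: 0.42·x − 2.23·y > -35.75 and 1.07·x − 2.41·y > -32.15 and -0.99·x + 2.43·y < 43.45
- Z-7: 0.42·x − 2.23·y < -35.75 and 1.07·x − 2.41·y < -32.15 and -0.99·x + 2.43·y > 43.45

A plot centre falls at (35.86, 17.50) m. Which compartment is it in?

0.42·35.86 − 2.23·17.50 = -23.964, which is > -35.75
1.07·35.86 − 2.41·17.50 = -3.805, which is > -32.15
-0.99·35.86 + 2.43·17.50 = 7.024, which is < 43.45
This sign pattern matches Z-6.

Z-6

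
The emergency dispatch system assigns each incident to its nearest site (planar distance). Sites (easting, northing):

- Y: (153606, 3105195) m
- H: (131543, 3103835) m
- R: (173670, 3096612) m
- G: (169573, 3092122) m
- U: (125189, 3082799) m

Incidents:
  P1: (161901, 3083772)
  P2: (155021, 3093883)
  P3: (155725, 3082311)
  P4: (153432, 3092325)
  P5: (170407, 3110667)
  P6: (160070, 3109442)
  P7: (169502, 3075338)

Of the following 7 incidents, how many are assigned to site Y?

P1 → G
P2 → Y
P3 → G
P4 → Y
P5 → R
P6 → Y
P7 → G
3 of the 7 go to Y.

3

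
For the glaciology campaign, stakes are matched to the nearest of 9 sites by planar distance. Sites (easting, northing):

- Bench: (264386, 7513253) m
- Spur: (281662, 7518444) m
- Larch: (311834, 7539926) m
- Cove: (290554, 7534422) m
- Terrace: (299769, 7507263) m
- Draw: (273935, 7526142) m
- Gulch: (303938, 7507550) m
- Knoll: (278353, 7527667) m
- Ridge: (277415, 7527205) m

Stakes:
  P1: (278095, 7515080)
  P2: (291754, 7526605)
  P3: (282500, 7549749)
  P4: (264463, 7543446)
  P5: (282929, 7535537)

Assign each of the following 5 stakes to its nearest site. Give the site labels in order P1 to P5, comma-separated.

P1 → Spur (d²=24039985.00)
P2 → Cove (d²=62545489.00)
P3 → Cove (d²=299783845.00)
P4 → Draw (d²=389147200.00)
P5 → Cove (d²=59383850.00)

Spur, Cove, Cove, Draw, Cove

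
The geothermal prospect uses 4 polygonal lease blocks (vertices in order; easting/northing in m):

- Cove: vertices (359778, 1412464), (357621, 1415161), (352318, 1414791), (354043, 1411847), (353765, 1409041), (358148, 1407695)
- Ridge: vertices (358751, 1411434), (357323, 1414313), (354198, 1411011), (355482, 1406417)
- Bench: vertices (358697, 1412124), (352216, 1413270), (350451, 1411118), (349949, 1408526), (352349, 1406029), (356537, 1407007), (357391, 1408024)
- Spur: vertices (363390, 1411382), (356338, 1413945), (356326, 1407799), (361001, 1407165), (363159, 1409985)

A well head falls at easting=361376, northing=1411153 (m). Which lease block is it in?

Cast a ray rightward from (361376, 1411153). For each polygon, the edges (by vertex number in listed order) whose endpoints lie on opposite sides of northing = 1411153, where each meets that height, and whether that is right or left of the point:
Cove: 4–5 at easting≈353974.2 (left), 6–1 at easting≈359329.9 (left) → 0 crossings.
Ridge: 2–3 at easting≈354332.4 (left), 4–1 at easting≈358567.9 (left) → 0 crossings.
Bench: 2–3 at easting≈350479.7 (left), 7–1 at easting≈358387.7 (left) → 0 crossings.
Spur: 2–3 at easting≈356332.5 (left), 5–1 at easting≈363352.1 (right) → 1 crossing.
Only Spur has an odd count, so the point is inside Spur.

Spur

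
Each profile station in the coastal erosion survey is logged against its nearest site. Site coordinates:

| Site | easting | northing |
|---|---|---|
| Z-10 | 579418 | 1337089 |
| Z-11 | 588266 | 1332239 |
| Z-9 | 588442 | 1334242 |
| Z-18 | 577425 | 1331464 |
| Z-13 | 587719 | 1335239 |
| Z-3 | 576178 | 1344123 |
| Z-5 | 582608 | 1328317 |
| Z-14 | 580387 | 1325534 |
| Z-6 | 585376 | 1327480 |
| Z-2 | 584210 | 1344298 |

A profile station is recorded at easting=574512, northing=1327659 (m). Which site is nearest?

Z-18

Squared distances to each site:
Z-10: 112993736.000; Z-11: 210148916.000; Z-9: 237380789.000; Z-18: 22963594.000; Z-13: 231881249.000; Z-3: 273838852.000; Z-5: 65978180.000; Z-14: 39031250.000; Z-6: 118058537.000; Z-2: 370907525.000.
Minimum at Z-18.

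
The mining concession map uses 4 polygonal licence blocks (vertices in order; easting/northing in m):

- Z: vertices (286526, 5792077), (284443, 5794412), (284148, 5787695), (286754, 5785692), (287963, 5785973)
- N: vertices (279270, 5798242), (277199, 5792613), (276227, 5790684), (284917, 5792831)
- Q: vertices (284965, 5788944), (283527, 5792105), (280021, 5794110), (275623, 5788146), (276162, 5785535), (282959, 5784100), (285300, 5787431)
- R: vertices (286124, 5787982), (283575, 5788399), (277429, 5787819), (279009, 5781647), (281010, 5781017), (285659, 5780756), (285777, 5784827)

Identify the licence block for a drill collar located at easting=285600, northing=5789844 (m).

Cast a ray rightward from (285600, 5789844). For each polygon, the edges (by vertex number in listed order) whose endpoints lie on opposite sides of northing = 5789844, where each meets that height, and whether that is right or left of the point:
Z: 2–3 at easting≈284242.4 (left), 5–1 at easting≈287051.7 (right) → 1 crossing.
N: no edge straddles that height → 0 crossings.
Q: 1–2 at easting≈284555.6 (left), 3–4 at easting≈276875.1 (left) → 0 crossings.
R: no edge straddles that height → 0 crossings.
Only Z has an odd count, so the point is inside Z.

Z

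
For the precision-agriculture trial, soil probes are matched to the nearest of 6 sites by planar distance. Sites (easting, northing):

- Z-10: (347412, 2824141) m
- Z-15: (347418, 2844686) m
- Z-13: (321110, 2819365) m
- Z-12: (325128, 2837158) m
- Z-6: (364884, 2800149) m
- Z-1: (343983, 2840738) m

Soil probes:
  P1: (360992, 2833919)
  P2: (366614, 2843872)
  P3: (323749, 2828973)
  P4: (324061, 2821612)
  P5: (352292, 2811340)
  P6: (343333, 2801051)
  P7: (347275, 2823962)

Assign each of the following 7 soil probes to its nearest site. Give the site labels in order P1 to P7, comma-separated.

P1 → Z-10 (d²=280025684.00)
P2 → Z-15 (d²=369149012.00)
P3 → Z-12 (d²=68895866.00)
P4 → Z-13 (d²=13757410.00)
P5 → Z-10 (d²=187680001.00)
P6 → Z-6 (d²=465259205.00)
P7 → Z-10 (d²=50810.00)

Z-10, Z-15, Z-12, Z-13, Z-10, Z-6, Z-10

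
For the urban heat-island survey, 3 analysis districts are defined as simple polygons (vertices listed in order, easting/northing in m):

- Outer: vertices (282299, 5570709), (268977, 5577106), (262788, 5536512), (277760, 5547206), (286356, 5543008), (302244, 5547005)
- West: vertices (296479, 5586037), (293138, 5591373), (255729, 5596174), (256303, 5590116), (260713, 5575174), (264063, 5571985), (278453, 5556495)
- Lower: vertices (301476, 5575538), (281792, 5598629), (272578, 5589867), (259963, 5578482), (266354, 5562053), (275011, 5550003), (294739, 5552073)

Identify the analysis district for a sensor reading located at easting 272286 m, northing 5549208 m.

Cast a ray rightward from (272286, 5549208). For each polygon, the edges (by vertex number in listed order) whose endpoints lie on opposite sides of northing = 5549208, where each meets that height, and whether that is right or left of the point:
Outer: 2–3 at easting≈264723.6 (left), 6–1 at easting≈300390.4 (right) → 1 crossing.
West: no edge straddles that height → 0 crossings.
Lower: no edge straddles that height → 0 crossings.
Only Outer has an odd count, so the point is inside Outer.

Outer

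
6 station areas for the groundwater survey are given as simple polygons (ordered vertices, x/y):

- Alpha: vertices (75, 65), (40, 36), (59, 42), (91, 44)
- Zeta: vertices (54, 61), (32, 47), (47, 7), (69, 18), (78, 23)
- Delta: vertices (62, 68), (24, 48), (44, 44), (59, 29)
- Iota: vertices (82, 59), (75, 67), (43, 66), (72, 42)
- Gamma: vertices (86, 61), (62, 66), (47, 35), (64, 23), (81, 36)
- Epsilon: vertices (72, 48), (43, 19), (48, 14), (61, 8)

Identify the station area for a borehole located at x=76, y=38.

Cast a ray rightward from (76, 38). For each polygon, the edges (by vertex number in listed order) whose endpoints lie on opposite sides of y = 38, where each meets that height, and whether that is right or left of the point:
Alpha: 1–2 at x≈42.4 (left), 2–3 at x≈46.3 (left) → 0 crossings.
Zeta: 2–3 at x≈35.4 (left), 5–1 at x≈68.5 (left) → 0 crossings.
Delta: 3–4 at x≈50.0 (left), 4–1 at x≈59.7 (left) → 0 crossings.
Iota: no edge straddles that height → 0 crossings.
Gamma: 2–3 at x≈48.5 (left), 5–1 at x≈81.4 (right) → 1 crossing.
Epsilon: 1–2 at x≈62.0 (left), 4–1 at x≈69.2 (left) → 0 crossings.
Only Gamma has an odd count, so the point is inside Gamma.

Gamma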